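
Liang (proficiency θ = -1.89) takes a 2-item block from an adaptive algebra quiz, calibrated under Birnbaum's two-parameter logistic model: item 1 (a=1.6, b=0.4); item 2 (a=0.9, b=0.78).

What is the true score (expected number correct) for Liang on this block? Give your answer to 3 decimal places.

P(θ) = 1 / (1 + exp(−a(θ − b)))
P_1 = 1/(1+e^{3.6640}) = 0.0250
P_2 = 1/(1+e^{2.4030}) = 0.0829
E[score] = 0.0250 + 0.0829 = 0.1079

0.108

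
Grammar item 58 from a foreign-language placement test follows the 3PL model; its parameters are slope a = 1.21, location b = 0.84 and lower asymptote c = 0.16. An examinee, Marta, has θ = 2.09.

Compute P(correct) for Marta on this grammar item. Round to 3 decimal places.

P(θ) = c + (1 − c) · 1 / (1 + exp(−a(θ − b)))
Exponent: 1.21 × (2.09 − 0.84) = 1.5125
1/(1 + e^{-1.5125}) = 0.8194
P = 0.16 + 0.84 × 0.8194 = 0.8483

0.848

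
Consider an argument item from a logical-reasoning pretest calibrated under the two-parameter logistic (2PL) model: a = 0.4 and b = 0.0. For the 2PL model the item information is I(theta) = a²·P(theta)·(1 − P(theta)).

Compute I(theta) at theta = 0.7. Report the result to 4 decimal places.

0.0392

P = 1/(1+e^{-0.2800}) = 0.5695
P(1−P) = 0.5695 × 0.4305 = 0.2452
I = a² × P(1−P) = 0.4² × 0.2452 = 0.03923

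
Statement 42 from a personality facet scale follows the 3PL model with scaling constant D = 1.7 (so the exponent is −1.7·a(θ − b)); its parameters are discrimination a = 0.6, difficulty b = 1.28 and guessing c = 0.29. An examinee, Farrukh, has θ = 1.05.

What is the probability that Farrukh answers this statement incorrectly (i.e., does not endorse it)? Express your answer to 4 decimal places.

0.3965

P(θ) = c + (1 − c) · 1 / (1 + exp(−D·a(θ − b)))
Exponent: 1.7 × 0.6 × (1.05 − 1.28) = -0.2346
1/(1 + e^{0.2346}) = 0.4416
P = 0.29 + 0.71 × 0.4416 = 0.6035
P(incorrect) = 1 − 0.6035 = 0.3965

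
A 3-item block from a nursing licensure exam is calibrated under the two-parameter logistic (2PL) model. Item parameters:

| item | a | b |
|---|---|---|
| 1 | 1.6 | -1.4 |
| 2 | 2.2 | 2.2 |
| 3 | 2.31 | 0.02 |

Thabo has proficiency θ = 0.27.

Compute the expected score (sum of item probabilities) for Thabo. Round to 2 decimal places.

P(θ) = 1 / (1 + exp(−a(θ − b)))
P_1 = 1/(1+e^{-2.6720}) = 0.9354
P_2 = 1/(1+e^{4.2460}) = 0.0141
P_3 = 1/(1+e^{-0.5775}) = 0.6405
E[score] = 0.9354 + 0.0141 + 0.6405 = 1.5900

1.59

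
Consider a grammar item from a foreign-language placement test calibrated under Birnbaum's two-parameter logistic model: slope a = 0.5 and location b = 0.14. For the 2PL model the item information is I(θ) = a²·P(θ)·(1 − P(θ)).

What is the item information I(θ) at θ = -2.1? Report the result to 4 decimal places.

P = 1/(1+e^{1.1200}) = 0.2460
P(1−P) = 0.2460 × 0.7540 = 0.1855
I = a² × P(1−P) = 0.5² × 0.1855 = 0.04637

0.0464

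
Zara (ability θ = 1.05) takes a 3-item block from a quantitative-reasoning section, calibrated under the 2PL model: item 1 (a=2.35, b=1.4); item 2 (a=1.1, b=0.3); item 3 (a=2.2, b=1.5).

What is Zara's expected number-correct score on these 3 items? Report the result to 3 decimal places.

P(θ) = 1 / (1 + exp(−a(θ − b)))
P_1 = 1/(1+e^{0.8225}) = 0.3052
P_2 = 1/(1+e^{-0.8250}) = 0.6953
P_3 = 1/(1+e^{0.9900}) = 0.2709
E[score] = 0.3052 + 0.6953 + 0.2709 = 1.2714

1.271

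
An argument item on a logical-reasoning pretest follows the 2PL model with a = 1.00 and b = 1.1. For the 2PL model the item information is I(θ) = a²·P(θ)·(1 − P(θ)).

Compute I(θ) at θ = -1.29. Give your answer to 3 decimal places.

P = 1/(1+e^{2.3900}) = 0.0839
P(1−P) = 0.0839 × 0.9161 = 0.0769
I = a² × P(1−P) = 1.00² × 0.0769 = 0.07689

0.077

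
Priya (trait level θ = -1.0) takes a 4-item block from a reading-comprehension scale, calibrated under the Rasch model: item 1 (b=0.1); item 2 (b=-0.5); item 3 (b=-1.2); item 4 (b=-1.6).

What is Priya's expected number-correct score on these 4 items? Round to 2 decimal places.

P(θ) = 1 / (1 + exp(−(θ − b)))
P_1 = 1/(1+e^{1.1000}) = 0.2497
P_2 = 1/(1+e^{0.5000}) = 0.3775
P_3 = 1/(1+e^{-0.2000}) = 0.5498
P_4 = 1/(1+e^{-0.6000}) = 0.6457
E[score] = 0.2497 + 0.3775 + 0.5498 + 0.6457 = 1.8228

1.82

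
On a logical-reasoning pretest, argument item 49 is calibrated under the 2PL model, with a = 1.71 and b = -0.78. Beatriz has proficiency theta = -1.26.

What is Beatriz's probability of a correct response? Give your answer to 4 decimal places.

P(theta) = 1 / (1 + exp(−a(theta − b)))
Exponent: 1.71 × (-1.26 − (-0.78)) = -0.8208
1/(1 + e^{0.8208}) = 0.3056

0.3056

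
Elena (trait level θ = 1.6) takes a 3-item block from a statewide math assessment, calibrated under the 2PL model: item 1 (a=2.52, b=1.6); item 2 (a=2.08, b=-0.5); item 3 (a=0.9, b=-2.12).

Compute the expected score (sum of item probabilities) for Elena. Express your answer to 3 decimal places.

2.454

P(θ) = 1 / (1 + exp(−a(θ − b)))
P_1 = 1/(1+e^{0.0000}) = 0.5000
P_2 = 1/(1+e^{-4.3680}) = 0.9875
P_3 = 1/(1+e^{-3.3480}) = 0.9660
E[score] = 0.5000 + 0.9875 + 0.9660 = 2.4535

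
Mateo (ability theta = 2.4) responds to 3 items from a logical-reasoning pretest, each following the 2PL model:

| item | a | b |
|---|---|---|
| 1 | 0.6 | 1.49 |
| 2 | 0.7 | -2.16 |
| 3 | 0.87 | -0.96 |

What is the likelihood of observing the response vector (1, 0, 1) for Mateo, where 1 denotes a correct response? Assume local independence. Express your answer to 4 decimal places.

0.0237

P(theta) = 1 / (1 + exp(−a(theta − b)))
P_1 = 1/(1+e^{-0.5460}) = 0.6332
P_2 = 1/(1+e^{-3.1920}) = 0.9605
P_3 = 1/(1+e^{-2.9232}) = 0.9490
L = P_1 × (1−P_2) × P_3 = 0.6332 × 0.0395 × 0.9490 = 0.02372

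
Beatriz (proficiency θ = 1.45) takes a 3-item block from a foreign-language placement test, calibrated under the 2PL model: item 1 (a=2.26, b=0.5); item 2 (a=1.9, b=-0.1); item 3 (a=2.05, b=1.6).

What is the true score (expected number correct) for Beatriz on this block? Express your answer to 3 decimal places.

2.269

P(θ) = 1 / (1 + exp(−a(θ − b)))
P_1 = 1/(1+e^{-2.1470}) = 0.8954
P_2 = 1/(1+e^{-2.9450}) = 0.9500
P_3 = 1/(1+e^{0.3075}) = 0.4237
E[score] = 0.8954 + 0.9500 + 0.4237 = 2.2691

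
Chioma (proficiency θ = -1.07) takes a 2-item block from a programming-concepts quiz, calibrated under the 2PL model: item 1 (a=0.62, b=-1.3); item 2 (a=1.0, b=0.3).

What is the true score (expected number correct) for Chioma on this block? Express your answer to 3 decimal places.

0.738

P(θ) = 1 / (1 + exp(−a(θ − b)))
P_1 = 1/(1+e^{-0.1426}) = 0.5356
P_2 = 1/(1+e^{1.3700}) = 0.2026
E[score] = 0.5356 + 0.2026 = 0.7382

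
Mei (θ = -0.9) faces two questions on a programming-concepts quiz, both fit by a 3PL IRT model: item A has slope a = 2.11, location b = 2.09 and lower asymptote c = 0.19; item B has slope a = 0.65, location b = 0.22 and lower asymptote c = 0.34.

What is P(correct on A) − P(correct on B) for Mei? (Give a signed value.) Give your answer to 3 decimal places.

P(θ) = c + (1 − c) · 1 / (1 + exp(−a(θ − b)))
P_A = 0.1915
P_B = 0.5549
P_A − P_B = -0.3634

-0.363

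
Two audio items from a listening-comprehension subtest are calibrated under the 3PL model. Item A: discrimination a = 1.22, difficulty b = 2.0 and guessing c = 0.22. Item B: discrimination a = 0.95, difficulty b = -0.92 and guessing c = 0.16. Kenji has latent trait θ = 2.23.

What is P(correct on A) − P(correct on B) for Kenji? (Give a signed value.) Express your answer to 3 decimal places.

-0.296

P(θ) = c + (1 − c) · 1 / (1 + exp(−a(θ − b)))
P_A = 0.6644
P_B = 0.9599
P_A − P_B = -0.2955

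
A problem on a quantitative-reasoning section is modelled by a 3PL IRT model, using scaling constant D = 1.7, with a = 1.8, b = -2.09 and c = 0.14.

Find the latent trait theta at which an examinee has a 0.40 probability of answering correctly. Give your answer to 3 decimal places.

-2.363

P(theta) = c + (1 − c) · 1 / (1 + exp(−D·a(theta − b)))
Remove guessing floor: (0.40 − 0.14)/(1 − 0.14) = 0.3023
logit = ln(0.3023/0.6977) = -0.8362
theta = b + logit/(1.7·a) = -2.09 + (-0.8362)/3.0600 = -2.3633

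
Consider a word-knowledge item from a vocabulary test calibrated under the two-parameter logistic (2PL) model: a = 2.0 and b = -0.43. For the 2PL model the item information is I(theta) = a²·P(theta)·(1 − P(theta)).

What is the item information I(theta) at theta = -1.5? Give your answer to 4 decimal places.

P = 1/(1+e^{2.1400}) = 0.1053
P(1−P) = 0.1053 × 0.8947 = 0.0942
I = a² × P(1−P) = 2.0² × 0.0942 = 0.37675

0.3768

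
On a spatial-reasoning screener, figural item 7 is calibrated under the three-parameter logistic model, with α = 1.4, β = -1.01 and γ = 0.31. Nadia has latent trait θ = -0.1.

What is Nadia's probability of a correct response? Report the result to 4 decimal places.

0.8492

P(θ) = γ + (1 − γ) · 1 / (1 + exp(−α(θ − β)))
Exponent: 1.4 × (-0.1 − (-1.01)) = 1.2740
1/(1 + e^{-1.2740}) = 0.7814
P = 0.31 + 0.69 × 0.7814 = 0.8492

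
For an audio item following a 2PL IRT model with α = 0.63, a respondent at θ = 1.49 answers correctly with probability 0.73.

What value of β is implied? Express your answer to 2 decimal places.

P(θ) = 1 / (1 + exp(−α(θ − β)))
logit(0.73) = ln(0.73/0.27) = 0.9946
β = θ − logit/(α) = 1.49 − 0.9946/0.6300 = -0.0888

-0.09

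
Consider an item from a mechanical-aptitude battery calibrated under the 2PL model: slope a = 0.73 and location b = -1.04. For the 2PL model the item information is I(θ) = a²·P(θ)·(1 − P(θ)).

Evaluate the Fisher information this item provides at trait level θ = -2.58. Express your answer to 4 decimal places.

0.0986

P = 1/(1+e^{1.1242}) = 0.2452
P(1−P) = 0.2452 × 0.7548 = 0.1851
I = a² × P(1−P) = 0.73² × 0.1851 = 0.09864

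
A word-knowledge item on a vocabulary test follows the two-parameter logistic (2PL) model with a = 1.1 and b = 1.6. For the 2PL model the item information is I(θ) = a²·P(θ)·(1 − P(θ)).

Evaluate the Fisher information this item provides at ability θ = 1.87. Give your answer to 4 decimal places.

P = 1/(1+e^{-0.2970}) = 0.5737
P(1−P) = 0.5737 × 0.4263 = 0.2446
I = a² × P(1−P) = 1.1² × 0.2446 = 0.29593

0.2959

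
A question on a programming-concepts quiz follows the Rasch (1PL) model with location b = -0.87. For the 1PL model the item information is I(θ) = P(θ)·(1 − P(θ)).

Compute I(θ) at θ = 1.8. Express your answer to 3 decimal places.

P = 1/(1+e^{-2.6700}) = 0.9352
P(1−P) = 0.9352 × 0.0648 = 0.0606
I = P(1−P) = 0.06057

0.061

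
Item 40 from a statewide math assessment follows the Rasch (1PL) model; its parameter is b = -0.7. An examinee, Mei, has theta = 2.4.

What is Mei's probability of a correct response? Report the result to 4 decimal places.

P(theta) = 1 / (1 + exp(−(theta − b)))
Exponent: (2.4 − (-0.7)) = 3.1000
1/(1 + e^{-3.1000}) = 0.9569
P = 0.9569

0.9569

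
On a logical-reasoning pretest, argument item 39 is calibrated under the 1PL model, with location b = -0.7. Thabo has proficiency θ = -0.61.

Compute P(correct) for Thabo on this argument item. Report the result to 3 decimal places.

P(θ) = 1 / (1 + exp(−(θ − b)))
Exponent: (-0.61 − (-0.7)) = 0.0900
1/(1 + e^{-0.0900}) = 0.5225
P = 0.5225

0.522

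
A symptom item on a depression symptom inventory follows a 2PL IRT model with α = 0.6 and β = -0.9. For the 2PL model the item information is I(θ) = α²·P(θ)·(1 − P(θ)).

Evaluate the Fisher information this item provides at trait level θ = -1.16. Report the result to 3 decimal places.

P = 1/(1+e^{0.1560}) = 0.4611
P(1−P) = 0.4611 × 0.5389 = 0.2485
I = α² × P(1−P) = 0.6² × 0.2485 = 0.08945

0.089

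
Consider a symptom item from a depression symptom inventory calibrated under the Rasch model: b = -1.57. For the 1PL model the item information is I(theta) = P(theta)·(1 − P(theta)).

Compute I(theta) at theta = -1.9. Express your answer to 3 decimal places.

P = 1/(1+e^{0.3300}) = 0.4182
P(1−P) = 0.4182 × 0.5818 = 0.2433
I = P(1−P) = 0.24332

0.243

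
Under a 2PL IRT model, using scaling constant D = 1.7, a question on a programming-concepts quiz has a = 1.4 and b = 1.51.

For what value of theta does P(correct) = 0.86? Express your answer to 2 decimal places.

2.27

P(theta) = 1 / (1 + exp(−D·a(theta − b)))
logit = ln(0.8600/0.1400) = 1.8153
theta = b + logit/(1.7·a) = 1.51 + 1.8153/2.3800 = 2.2727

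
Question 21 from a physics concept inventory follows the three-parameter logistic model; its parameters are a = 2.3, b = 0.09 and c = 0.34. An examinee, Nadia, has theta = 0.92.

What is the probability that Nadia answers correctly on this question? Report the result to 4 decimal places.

0.9148

P(theta) = c + (1 − c) · 1 / (1 + exp(−a(theta − b)))
Exponent: 2.3 × (0.92 − 0.09) = 1.9090
1/(1 + e^{-1.9090}) = 0.8709
P = 0.34 + 0.66 × 0.8709 = 0.9148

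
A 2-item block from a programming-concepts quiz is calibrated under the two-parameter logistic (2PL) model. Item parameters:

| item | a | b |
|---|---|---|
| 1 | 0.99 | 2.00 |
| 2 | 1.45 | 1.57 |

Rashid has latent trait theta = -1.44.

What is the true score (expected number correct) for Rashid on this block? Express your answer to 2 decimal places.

P(theta) = 1 / (1 + exp(−a(theta − b)))
P_1 = 1/(1+e^{3.4056}) = 0.0321
P_2 = 1/(1+e^{4.3645}) = 0.0126
E[score] = 0.0321 + 0.0126 = 0.0447

0.04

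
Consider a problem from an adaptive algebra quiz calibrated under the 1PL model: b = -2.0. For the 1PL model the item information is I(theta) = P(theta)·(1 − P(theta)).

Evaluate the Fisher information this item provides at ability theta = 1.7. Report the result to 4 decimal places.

P = 1/(1+e^{-3.7000}) = 0.9759
P(1−P) = 0.9759 × 0.0241 = 0.0235
I = P(1−P) = 0.02354

0.0235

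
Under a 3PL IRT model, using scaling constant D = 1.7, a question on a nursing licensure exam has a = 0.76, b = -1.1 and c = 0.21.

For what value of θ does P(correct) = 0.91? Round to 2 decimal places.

P(θ) = c + (1 − c) · 1 / (1 + exp(−D·a(θ − b)))
Remove guessing floor: (0.91 − 0.21)/(1 − 0.21) = 0.8861
logit = ln(0.8861/0.1139) = 2.0513
θ = b + logit/(1.7·a) = -1.1 + 2.0513/1.2920 = 0.4877

0.49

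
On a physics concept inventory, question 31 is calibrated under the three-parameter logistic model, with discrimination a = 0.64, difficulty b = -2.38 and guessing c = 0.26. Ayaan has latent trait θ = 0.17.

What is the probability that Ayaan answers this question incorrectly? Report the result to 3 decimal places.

0.121

P(θ) = c + (1 − c) · 1 / (1 + exp(−a(θ − b)))
Exponent: 0.64 × (0.17 − (-2.38)) = 1.6320
1/(1 + e^{-1.6320}) = 0.8364
P = 0.26 + 0.74 × 0.8364 = 0.8790
P(incorrect) = 1 − 0.8790 = 0.1210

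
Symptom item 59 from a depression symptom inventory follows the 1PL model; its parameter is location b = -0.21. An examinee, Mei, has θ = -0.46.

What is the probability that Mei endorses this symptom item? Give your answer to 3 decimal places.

0.438

P(θ) = 1 / (1 + exp(−(θ − b)))
Exponent: (-0.46 − (-0.21)) = -0.2500
1/(1 + e^{0.2500}) = 0.4378
P = 0.4378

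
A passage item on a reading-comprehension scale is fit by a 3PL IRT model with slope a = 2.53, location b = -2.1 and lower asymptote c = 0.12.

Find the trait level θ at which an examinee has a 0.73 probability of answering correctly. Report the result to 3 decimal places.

-1.778

P(θ) = c + (1 − c) · 1 / (1 + exp(−a(θ − b)))
Remove guessing floor: (0.73 − 0.12)/(1 − 0.12) = 0.6932
logit = ln(0.6932/0.3068) = 0.8150
θ = b + logit/(a) = -2.1 + 0.8150/2.5300 = -1.7779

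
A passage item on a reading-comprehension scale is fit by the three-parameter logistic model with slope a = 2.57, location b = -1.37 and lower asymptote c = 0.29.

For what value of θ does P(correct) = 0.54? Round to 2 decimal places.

-1.61

P(θ) = c + (1 − c) · 1 / (1 + exp(−a(θ − b)))
Remove guessing floor: (0.54 − 0.29)/(1 − 0.29) = 0.3521
logit = ln(0.3521/0.6479) = -0.6098
θ = b + logit/(a) = -1.37 + (-0.6098)/2.5700 = -1.6073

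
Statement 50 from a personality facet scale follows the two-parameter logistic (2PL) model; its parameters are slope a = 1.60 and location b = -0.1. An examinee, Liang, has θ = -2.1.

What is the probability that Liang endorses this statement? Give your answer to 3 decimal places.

P(θ) = 1 / (1 + exp(−a(θ − b)))
Exponent: 1.60 × (-2.1 − (-0.1)) = -3.2000
1/(1 + e^{3.2000}) = 0.0392

0.039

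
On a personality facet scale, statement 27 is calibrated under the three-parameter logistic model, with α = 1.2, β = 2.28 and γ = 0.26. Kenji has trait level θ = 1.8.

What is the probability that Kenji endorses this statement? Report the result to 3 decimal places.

0.526

P(θ) = γ + (1 − γ) · 1 / (1 + exp(−α(θ − β)))
Exponent: 1.2 × (1.8 − 2.28) = -0.5760
1/(1 + e^{0.5760}) = 0.3599
P = 0.26 + 0.74 × 0.3599 = 0.5263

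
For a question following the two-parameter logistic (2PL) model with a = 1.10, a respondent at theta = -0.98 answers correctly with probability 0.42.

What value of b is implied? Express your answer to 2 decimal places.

-0.69

P(theta) = 1 / (1 + exp(−a(theta − b)))
logit(0.42) = ln(0.42/0.58) = -0.3228
b = theta − logit/(a) = -0.98 − (-0.3228)/1.1000 = -0.6866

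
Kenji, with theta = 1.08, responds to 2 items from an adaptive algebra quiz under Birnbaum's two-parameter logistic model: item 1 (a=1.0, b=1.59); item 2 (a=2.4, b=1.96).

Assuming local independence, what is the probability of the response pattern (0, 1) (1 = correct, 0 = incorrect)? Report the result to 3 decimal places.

0.067

P(theta) = 1 / (1 + exp(−a(theta − b)))
P_1 = 1/(1+e^{0.5100}) = 0.3752
P_2 = 1/(1+e^{2.1120}) = 0.1079
L = (1−P_1) × P_2 = 0.6248 × 0.1079 = 0.06744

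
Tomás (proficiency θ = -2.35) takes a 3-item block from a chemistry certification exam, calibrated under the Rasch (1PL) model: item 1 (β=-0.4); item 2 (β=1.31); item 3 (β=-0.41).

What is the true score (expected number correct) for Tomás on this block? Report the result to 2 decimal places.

0.28

P(θ) = 1 / (1 + exp(−(θ − β)))
P_1 = 1/(1+e^{1.9500}) = 0.1246
P_2 = 1/(1+e^{3.6600}) = 0.0251
P_3 = 1/(1+e^{1.9400}) = 0.1256
E[score] = 0.1246 + 0.0251 + 0.1256 = 0.2753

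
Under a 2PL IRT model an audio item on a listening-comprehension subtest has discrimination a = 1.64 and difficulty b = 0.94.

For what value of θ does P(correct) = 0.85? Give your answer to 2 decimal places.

2.00

P(θ) = 1 / (1 + exp(−a(θ − b)))
logit = ln(0.8500/0.1500) = 1.7346
θ = b + logit/(a) = 0.94 + 1.7346/1.6400 = 1.9977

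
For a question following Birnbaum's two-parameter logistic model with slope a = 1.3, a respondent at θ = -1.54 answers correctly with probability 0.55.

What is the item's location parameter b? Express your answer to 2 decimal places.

P(θ) = 1 / (1 + exp(−a(θ − b)))
logit(0.55) = ln(0.55/0.45) = 0.2007
b = θ − logit/(a) = -1.54 − 0.2007/1.3000 = -1.6944

-1.69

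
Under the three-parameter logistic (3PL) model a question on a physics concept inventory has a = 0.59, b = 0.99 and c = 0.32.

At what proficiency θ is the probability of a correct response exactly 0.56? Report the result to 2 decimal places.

P(θ) = c + (1 − c) · 1 / (1 + exp(−a(θ − b)))
Remove guessing floor: (0.56 − 0.32)/(1 − 0.32) = 0.3529
logit = ln(0.3529/0.6471) = -0.6061
θ = b + logit/(a) = 0.99 + (-0.6061)/0.5900 = -0.0373

-0.04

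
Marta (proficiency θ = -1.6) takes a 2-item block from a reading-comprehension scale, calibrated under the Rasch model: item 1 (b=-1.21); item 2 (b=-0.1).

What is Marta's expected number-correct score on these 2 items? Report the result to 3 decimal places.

P(θ) = 1 / (1 + exp(−(θ − b)))
P_1 = 1/(1+e^{0.3900}) = 0.4037
P_2 = 1/(1+e^{1.5000}) = 0.1824
E[score] = 0.4037 + 0.1824 = 0.5861

0.586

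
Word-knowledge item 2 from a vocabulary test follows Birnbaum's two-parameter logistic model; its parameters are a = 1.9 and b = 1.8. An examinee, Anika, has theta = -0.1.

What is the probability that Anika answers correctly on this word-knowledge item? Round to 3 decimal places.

P(theta) = 1 / (1 + exp(−a(theta − b)))
Exponent: 1.9 × (-0.1 − 1.8) = -3.6100
1/(1 + e^{3.6100}) = 0.0263

0.026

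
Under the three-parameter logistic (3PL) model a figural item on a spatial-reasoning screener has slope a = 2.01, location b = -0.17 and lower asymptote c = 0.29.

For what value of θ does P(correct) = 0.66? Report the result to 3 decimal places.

-0.128

P(θ) = c + (1 − c) · 1 / (1 + exp(−a(θ − b)))
Remove guessing floor: (0.66 − 0.29)/(1 − 0.29) = 0.5211
logit = ln(0.5211/0.4789) = 0.0846
θ = b + logit/(a) = -0.17 + 0.0846/2.0100 = -0.1279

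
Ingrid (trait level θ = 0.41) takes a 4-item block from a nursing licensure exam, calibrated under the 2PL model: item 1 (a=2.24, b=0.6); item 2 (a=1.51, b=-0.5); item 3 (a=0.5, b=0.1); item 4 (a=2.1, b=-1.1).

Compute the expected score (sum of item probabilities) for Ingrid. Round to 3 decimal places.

P(θ) = 1 / (1 + exp(−a(θ − b)))
P_1 = 1/(1+e^{0.4256}) = 0.3952
P_2 = 1/(1+e^{-1.3741}) = 0.7980
P_3 = 1/(1+e^{-0.1550}) = 0.5387
P_4 = 1/(1+e^{-3.1710}) = 0.9597
E[score] = 0.3952 + 0.7980 + 0.5387 + 0.9597 = 2.6916

2.692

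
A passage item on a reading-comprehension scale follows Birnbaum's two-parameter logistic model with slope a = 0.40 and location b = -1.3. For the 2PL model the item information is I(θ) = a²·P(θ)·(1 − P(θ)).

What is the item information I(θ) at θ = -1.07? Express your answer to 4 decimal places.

0.0399

P = 1/(1+e^{-0.0920}) = 0.5230
P(1−P) = 0.5230 × 0.4770 = 0.2495
I = a² × P(1−P) = 0.40² × 0.2495 = 0.03992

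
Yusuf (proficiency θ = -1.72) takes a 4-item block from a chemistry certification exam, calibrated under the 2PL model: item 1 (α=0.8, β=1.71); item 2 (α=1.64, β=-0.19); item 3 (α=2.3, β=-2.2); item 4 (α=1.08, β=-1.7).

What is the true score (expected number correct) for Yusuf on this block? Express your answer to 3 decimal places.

P(θ) = 1 / (1 + exp(−α(θ − β)))
P_1 = 1/(1+e^{2.7440}) = 0.0604
P_2 = 1/(1+e^{2.5092}) = 0.0752
P_3 = 1/(1+e^{-1.1040}) = 0.7510
P_4 = 1/(1+e^{0.0216}) = 0.4946
E[score] = 0.0604 + 0.0752 + 0.7510 + 0.4946 = 1.3813

1.381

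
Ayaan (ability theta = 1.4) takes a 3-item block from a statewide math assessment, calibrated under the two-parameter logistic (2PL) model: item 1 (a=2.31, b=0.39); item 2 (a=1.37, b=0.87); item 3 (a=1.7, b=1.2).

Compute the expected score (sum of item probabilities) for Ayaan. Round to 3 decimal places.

P(theta) = 1 / (1 + exp(−a(theta − b)))
P_1 = 1/(1+e^{-2.3331}) = 0.9116
P_2 = 1/(1+e^{-0.7261}) = 0.6739
P_3 = 1/(1+e^{-0.3400}) = 0.5842
E[score] = 0.9116 + 0.6739 + 0.5842 = 2.1697

2.170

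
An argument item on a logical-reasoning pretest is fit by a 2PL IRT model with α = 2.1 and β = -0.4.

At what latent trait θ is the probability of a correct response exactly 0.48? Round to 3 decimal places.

-0.438

P(θ) = 1 / (1 + exp(−α(θ − β)))
logit = ln(0.4800/0.5200) = -0.0800
θ = β + logit/(α) = -0.4 + (-0.0800)/2.1000 = -0.4381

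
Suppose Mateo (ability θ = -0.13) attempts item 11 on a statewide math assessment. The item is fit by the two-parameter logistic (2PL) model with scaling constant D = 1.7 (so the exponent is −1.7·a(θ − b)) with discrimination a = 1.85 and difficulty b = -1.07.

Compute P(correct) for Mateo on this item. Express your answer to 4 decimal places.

0.9506

P(θ) = 1 / (1 + exp(−D·a(θ − b)))
Exponent: 1.7 × 1.85 × (-0.13 − (-1.07)) = 2.9563
1/(1 + e^{-2.9563}) = 0.9506
P = 0.9506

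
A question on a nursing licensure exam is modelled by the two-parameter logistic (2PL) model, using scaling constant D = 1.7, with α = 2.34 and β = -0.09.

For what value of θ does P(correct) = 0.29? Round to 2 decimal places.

P(θ) = 1 / (1 + exp(−D·α(θ − β)))
logit = ln(0.2900/0.7100) = -0.8954
θ = β + logit/(1.7·α) = -0.09 + (-0.8954)/3.9780 = -0.3151

-0.32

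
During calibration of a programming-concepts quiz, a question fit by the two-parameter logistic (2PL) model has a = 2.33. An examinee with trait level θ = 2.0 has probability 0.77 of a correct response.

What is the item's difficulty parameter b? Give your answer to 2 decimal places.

1.48

P(θ) = 1 / (1 + exp(−a(θ − b)))
logit(0.77) = ln(0.77/0.23) = 1.2083
b = θ − logit/(a) = 2.0 − 1.2083/2.3300 = 1.4814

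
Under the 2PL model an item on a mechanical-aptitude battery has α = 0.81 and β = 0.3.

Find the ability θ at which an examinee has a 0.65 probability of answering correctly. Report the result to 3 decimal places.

P(θ) = 1 / (1 + exp(−α(θ − β)))
logit = ln(0.6500/0.3500) = 0.6190
θ = β + logit/(α) = 0.3 + 0.6190/0.8100 = 1.0642

1.064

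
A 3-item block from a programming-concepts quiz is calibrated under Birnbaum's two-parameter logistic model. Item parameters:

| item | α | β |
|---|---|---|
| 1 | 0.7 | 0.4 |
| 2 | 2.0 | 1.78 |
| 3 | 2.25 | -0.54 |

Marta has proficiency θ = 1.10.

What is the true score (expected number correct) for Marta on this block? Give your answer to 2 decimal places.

1.80

P(θ) = 1 / (1 + exp(−α(θ − β)))
P_1 = 1/(1+e^{-0.4900}) = 0.6201
P_2 = 1/(1+e^{1.3600}) = 0.2042
P_3 = 1/(1+e^{-3.6900}) = 0.9756
E[score] = 0.6201 + 0.2042 + 0.9756 = 1.8000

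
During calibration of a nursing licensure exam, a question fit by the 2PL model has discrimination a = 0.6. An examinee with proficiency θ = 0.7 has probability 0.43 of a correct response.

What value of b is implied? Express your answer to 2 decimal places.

P(θ) = 1 / (1 + exp(−a(θ − b)))
logit(0.43) = ln(0.43/0.57) = -0.2819
b = θ − logit/(a) = 0.7 − (-0.2819)/0.6000 = 1.1698

1.17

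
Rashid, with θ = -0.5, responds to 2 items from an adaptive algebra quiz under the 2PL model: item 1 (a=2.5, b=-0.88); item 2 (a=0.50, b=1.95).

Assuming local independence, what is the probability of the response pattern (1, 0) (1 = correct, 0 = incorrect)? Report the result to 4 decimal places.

P(θ) = 1 / (1 + exp(−a(θ − b)))
P_1 = 1/(1+e^{-0.9500}) = 0.7211
P_2 = 1/(1+e^{1.2250}) = 0.2271
L = P_1 × (1−P_2) = 0.7211 × 0.7729 = 0.55738

0.5574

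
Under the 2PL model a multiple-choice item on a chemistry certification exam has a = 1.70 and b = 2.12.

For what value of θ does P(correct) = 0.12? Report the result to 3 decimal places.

0.948

P(θ) = 1 / (1 + exp(−a(θ − b)))
logit = ln(0.1200/0.8800) = -1.9924
θ = b + logit/(a) = 2.12 + (-1.9924)/1.7000 = 0.9480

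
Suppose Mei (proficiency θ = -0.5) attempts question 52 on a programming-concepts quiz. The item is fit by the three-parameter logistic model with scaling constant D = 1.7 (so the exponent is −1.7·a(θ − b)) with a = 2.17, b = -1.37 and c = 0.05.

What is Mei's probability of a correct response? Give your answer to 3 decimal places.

0.963

P(θ) = c + (1 − c) · 1 / (1 + exp(−D·a(θ − b)))
Exponent: 1.7 × 2.17 × (-0.5 − (-1.37)) = 3.2094
1/(1 + e^{-3.2094}) = 0.9612
P = 0.05 + 0.95 × 0.9612 = 0.9631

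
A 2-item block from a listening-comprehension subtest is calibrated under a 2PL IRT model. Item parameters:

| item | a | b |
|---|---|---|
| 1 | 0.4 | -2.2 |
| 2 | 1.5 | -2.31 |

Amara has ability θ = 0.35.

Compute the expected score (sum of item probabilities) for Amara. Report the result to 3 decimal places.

1.717

P(θ) = 1 / (1 + exp(−a(θ − b)))
P_1 = 1/(1+e^{-1.0200}) = 0.7350
P_2 = 1/(1+e^{-3.9900}) = 0.9818
E[score] = 0.7350 + 0.9818 = 1.7168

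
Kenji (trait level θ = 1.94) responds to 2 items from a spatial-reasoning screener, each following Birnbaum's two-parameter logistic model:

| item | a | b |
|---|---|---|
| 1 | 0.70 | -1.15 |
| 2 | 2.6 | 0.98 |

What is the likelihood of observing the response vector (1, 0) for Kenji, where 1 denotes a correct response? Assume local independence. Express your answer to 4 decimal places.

P(θ) = 1 / (1 + exp(−a(θ − b)))
P_1 = 1/(1+e^{-2.1630}) = 0.8969
P_2 = 1/(1+e^{-2.4960}) = 0.9239
L = P_1 × (1−P_2) = 0.8969 × 0.0761 = 0.06829

0.0683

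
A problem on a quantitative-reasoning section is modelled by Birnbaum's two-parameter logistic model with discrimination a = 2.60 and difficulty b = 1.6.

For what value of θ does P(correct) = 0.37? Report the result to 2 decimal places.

1.40

P(θ) = 1 / (1 + exp(−a(θ − b)))
logit = ln(0.3700/0.6300) = -0.5322
θ = b + logit/(a) = 1.6 + (-0.5322)/2.6000 = 1.3953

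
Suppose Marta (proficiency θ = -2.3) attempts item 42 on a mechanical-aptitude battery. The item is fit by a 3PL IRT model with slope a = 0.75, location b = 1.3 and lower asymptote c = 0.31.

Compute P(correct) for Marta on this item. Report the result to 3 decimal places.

P(θ) = c + (1 − c) · 1 / (1 + exp(−a(θ − b)))
Exponent: 0.75 × (-2.3 − 1.3) = -2.7000
1/(1 + e^{2.7000}) = 0.0630
P = 0.31 + 0.69 × 0.0630 = 0.3535

0.353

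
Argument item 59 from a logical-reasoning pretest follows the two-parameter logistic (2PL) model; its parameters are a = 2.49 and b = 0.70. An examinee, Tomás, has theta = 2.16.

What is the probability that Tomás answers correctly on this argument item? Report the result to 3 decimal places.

P(theta) = 1 / (1 + exp(−a(theta − b)))
Exponent: 2.49 × (2.16 − 0.70) = 3.6354
1/(1 + e^{-3.6354}) = 0.9743

0.974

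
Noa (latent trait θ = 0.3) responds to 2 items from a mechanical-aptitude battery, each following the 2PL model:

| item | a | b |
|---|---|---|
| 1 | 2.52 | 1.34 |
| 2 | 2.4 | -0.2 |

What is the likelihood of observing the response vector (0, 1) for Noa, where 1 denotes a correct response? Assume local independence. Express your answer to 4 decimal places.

0.7164

P(θ) = 1 / (1 + exp(−a(θ − b)))
P_1 = 1/(1+e^{2.6208}) = 0.0678
P_2 = 1/(1+e^{-1.2000}) = 0.7685
L = (1−P_1) × P_2 = 0.9322 × 0.7685 = 0.71641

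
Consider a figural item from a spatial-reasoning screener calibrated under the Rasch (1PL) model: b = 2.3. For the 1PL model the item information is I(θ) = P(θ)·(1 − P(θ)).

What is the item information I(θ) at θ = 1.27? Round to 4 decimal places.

0.1939

P = 1/(1+e^{1.0300}) = 0.2631
P(1−P) = 0.2631 × 0.7369 = 0.1939
I = P(1−P) = 0.19387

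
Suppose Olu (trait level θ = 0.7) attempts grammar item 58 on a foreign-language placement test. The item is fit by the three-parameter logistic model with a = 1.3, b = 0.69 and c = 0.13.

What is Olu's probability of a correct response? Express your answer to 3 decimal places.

P(θ) = c + (1 − c) · 1 / (1 + exp(−a(θ − b)))
Exponent: 1.3 × (0.7 − 0.69) = 0.0130
1/(1 + e^{-0.0130}) = 0.5032
P = 0.13 + 0.87 × 0.5032 = 0.5678

0.568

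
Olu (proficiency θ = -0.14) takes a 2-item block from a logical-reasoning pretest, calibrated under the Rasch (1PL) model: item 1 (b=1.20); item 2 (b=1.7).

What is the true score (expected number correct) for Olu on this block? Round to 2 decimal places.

0.34

P(θ) = 1 / (1 + exp(−(θ − b)))
P_1 = 1/(1+e^{1.3400}) = 0.2075
P_2 = 1/(1+e^{1.8400}) = 0.1371
E[score] = 0.2075 + 0.1371 = 0.3446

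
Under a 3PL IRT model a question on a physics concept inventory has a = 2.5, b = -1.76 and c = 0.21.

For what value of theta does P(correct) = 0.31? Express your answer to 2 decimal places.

-2.53

P(theta) = c + (1 − c) · 1 / (1 + exp(−a(theta − b)))
Remove guessing floor: (0.31 − 0.21)/(1 − 0.21) = 0.1266
logit = ln(0.1266/0.8734) = -1.9315
theta = b + logit/(a) = -1.76 + (-1.9315)/2.5000 = -2.5326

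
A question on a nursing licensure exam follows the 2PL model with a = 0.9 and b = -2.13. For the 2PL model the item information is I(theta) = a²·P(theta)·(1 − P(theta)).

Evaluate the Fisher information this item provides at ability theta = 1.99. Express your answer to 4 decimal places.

P = 1/(1+e^{-3.7080}) = 0.9761
P(1−P) = 0.9761 × 0.0239 = 0.0234
I = a² × P(1−P) = 0.9² × 0.0234 = 0.01893

0.0189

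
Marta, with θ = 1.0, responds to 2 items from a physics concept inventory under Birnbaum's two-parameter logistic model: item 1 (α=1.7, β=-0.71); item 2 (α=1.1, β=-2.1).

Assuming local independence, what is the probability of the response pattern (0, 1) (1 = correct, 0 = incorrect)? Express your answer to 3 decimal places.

P(θ) = 1 / (1 + exp(−α(θ − β)))
P_1 = 1/(1+e^{-2.9070}) = 0.9482
P_2 = 1/(1+e^{-3.4100}) = 0.9680
L = (1−P_1) × P_2 = 0.0518 × 0.9680 = 0.05015

0.050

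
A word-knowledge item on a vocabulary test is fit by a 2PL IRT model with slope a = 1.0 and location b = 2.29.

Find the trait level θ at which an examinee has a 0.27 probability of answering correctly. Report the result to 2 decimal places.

1.30

P(θ) = 1 / (1 + exp(−a(θ − b)))
logit = ln(0.2700/0.7300) = -0.9946
θ = b + logit/(a) = 2.29 + (-0.9946)/1.0000 = 1.2954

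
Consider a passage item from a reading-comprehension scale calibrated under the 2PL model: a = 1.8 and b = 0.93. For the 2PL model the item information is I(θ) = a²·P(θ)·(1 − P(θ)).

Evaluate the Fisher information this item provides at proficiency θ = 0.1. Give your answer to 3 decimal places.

P = 1/(1+e^{1.4940}) = 0.1833
P(1−P) = 0.1833 × 0.8167 = 0.1497
I = a² × P(1−P) = 1.8² × 0.1497 = 0.48508

0.485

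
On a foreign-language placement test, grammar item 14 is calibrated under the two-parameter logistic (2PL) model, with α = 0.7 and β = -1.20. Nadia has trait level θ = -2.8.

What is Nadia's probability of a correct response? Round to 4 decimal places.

P(θ) = 1 / (1 + exp(−α(θ − β)))
Exponent: 0.7 × (-2.8 − (-1.20)) = -1.1200
1/(1 + e^{1.1200}) = 0.2460

0.2460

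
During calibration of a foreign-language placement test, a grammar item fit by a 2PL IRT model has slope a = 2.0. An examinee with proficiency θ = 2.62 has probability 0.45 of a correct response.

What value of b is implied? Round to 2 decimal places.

2.72

P(θ) = 1 / (1 + exp(−a(θ − b)))
logit(0.45) = ln(0.45/0.55) = -0.2007
b = θ − logit/(a) = 2.62 − (-0.2007)/2.0000 = 2.7203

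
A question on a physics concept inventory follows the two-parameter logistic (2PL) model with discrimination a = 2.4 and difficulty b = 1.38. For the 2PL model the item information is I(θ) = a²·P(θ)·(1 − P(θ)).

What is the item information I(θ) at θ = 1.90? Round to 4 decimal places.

0.9982

P = 1/(1+e^{-1.2480}) = 0.7770
P(1−P) = 0.7770 × 0.2230 = 0.1733
I = a² × P(1−P) = 2.4² × 0.1733 = 0.99819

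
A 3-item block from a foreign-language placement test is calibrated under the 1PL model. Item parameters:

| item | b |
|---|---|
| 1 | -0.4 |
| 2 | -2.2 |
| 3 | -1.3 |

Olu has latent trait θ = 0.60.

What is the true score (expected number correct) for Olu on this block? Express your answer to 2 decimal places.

P(θ) = 1 / (1 + exp(−(θ − b)))
P_1 = 1/(1+e^{-1.0000}) = 0.7311
P_2 = 1/(1+e^{-2.8000}) = 0.9427
P_3 = 1/(1+e^{-1.9000}) = 0.8699
E[score] = 0.7311 + 0.9427 + 0.8699 = 2.5436

2.54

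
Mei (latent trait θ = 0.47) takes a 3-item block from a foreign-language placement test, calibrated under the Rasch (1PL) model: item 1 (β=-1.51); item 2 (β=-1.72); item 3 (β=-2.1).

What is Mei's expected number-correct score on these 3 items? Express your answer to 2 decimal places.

2.71

P(θ) = 1 / (1 + exp(−(θ − β)))
P_1 = 1/(1+e^{-1.9800}) = 0.8787
P_2 = 1/(1+e^{-2.1900}) = 0.8993
P_3 = 1/(1+e^{-2.5700}) = 0.9289
E[score] = 0.8787 + 0.8993 + 0.9289 = 2.7069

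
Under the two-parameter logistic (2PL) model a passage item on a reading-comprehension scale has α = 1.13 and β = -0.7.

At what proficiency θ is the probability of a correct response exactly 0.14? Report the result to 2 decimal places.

-2.31

P(θ) = 1 / (1 + exp(−α(θ − β)))
logit = ln(0.1400/0.8600) = -1.8153
θ = β + logit/(α) = -0.7 + (-1.8153)/1.1300 = -2.3065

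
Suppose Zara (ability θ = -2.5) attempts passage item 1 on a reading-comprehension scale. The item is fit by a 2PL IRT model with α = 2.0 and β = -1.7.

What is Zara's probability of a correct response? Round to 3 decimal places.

0.168

P(θ) = 1 / (1 + exp(−α(θ − β)))
Exponent: 2.0 × (-2.5 − (-1.7)) = -1.6000
1/(1 + e^{1.6000}) = 0.1680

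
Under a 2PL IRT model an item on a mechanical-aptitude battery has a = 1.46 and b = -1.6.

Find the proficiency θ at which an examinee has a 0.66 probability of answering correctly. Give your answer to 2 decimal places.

P(θ) = 1 / (1 + exp(−a(θ − b)))
logit = ln(0.6600/0.3400) = 0.6633
θ = b + logit/(a) = -1.6 + 0.6633/1.4600 = -1.1457

-1.15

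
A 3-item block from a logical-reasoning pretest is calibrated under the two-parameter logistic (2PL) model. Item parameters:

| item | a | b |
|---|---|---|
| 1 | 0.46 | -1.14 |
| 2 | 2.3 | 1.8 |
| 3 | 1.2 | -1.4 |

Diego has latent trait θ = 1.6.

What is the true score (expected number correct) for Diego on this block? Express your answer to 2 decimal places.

2.14

P(θ) = 1 / (1 + exp(−a(θ − b)))
P_1 = 1/(1+e^{-1.2604}) = 0.7791
P_2 = 1/(1+e^{0.4600}) = 0.3870
P_3 = 1/(1+e^{-3.6000}) = 0.9734
E[score] = 0.7791 + 0.3870 + 0.9734 = 2.1395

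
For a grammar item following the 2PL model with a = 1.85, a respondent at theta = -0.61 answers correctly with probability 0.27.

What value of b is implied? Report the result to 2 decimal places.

-0.07

P(theta) = 1 / (1 + exp(−a(theta − b)))
logit(0.27) = ln(0.27/0.73) = -0.9946
b = theta − logit/(a) = -0.61 − (-0.9946)/1.8500 = -0.0724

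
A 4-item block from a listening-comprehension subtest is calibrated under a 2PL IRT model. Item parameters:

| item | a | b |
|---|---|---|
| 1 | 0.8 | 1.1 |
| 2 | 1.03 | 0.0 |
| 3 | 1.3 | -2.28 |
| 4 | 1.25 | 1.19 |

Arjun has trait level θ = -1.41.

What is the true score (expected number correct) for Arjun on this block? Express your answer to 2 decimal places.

1.10

P(θ) = 1 / (1 + exp(−a(θ − b)))
P_1 = 1/(1+e^{2.0080}) = 0.1184
P_2 = 1/(1+e^{1.4523}) = 0.1896
P_3 = 1/(1+e^{-1.1310}) = 0.7560
P_4 = 1/(1+e^{3.2500}) = 0.0373
E[score] = 0.1184 + 0.1896 + 0.7560 + 0.0373 = 1.1014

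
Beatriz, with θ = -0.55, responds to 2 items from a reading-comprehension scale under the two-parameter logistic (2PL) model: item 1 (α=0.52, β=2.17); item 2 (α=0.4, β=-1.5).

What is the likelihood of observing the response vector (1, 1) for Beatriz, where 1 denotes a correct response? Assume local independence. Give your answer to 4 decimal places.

0.1161

P(θ) = 1 / (1 + exp(−α(θ − β)))
P_1 = 1/(1+e^{1.4144}) = 0.1955
P_2 = 1/(1+e^{-0.3800}) = 0.5939
L = P_1 × P_2 = 0.1955 × 0.5939 = 0.11613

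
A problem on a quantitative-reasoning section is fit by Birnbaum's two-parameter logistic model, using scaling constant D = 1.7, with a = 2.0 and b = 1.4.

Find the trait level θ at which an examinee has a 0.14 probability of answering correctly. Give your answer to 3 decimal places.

P(θ) = 1 / (1 + exp(−D·a(θ − b)))
logit = ln(0.1400/0.8600) = -1.8153
θ = b + logit/(1.7·a) = 1.4 + (-1.8153)/3.4000 = 0.8661

0.866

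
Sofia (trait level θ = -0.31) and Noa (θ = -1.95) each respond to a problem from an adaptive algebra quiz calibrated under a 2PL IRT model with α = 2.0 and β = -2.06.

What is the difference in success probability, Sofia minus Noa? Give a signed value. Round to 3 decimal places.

P(θ) = 1 / (1 + exp(−α(θ − β)))
P(Sofia) = 0.9707  [exponent 3.5000]
P(Noa) = 0.5548  [exponent 0.2200]
Difference = 0.9707 − 0.5548 = 0.4159

0.416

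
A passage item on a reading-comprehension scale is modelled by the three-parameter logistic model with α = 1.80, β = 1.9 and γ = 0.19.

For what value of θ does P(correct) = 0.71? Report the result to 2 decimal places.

2.22

P(θ) = γ + (1 − γ) · 1 / (1 + exp(−α(θ − β)))
Remove guessing floor: (0.71 − 0.19)/(1 − 0.19) = 0.6420
logit = ln(0.6420/0.3580) = 0.5839
θ = β + logit/(α) = 1.9 + 0.5839/1.8000 = 2.2244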